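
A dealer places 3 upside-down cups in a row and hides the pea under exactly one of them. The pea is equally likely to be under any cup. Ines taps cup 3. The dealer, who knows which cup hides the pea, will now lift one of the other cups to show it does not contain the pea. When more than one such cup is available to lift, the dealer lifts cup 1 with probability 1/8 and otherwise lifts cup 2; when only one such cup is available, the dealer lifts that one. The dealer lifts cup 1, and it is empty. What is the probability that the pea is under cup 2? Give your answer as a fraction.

8/9

Apply Bayes' rule, conditioning on where the pea actually is.
If it is under cup 1 (prior 1/3): the dealer opened cup 1, so this case is ruled out; weight (1/3)·0 = 0.
If it is under cup 2 (prior 1/3): only cup 1 is available, probability 1; weight (1/3)·1 = 1/3.
If it is under cup 3 (prior 1/3): cup 1 is available, opened with probability 1/8; weight (1/3)·(1/8) = 1/24.
The weights sum to 3/8.
So P(the pea under cup 2 | the dealer opened cup 1) = (1/3) / (3/8) = 8/9.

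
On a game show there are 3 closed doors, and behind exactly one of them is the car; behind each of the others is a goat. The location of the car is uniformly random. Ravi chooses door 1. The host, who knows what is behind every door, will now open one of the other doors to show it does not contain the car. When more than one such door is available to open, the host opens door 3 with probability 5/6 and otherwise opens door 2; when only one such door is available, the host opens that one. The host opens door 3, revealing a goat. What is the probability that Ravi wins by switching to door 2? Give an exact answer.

Apply Bayes' rule, conditioning on where the car actually is.
If it is behind door 1 (prior 1/3): door 3 is available, opened with probability 5/6; weight (1/3)·(5/6) = 5/18.
If it is behind door 2 (prior 1/3): only door 3 is available, probability 1; weight (1/3)·1 = 1/3.
If it is behind door 3 (prior 1/3): the host opened door 3, so this case is ruled out; weight (1/3)·0 = 0.
The weights sum to 11/18.
So P(the car behind door 2 | the host opened door 3) = (1/3) / (11/18) = 6/11.

6/11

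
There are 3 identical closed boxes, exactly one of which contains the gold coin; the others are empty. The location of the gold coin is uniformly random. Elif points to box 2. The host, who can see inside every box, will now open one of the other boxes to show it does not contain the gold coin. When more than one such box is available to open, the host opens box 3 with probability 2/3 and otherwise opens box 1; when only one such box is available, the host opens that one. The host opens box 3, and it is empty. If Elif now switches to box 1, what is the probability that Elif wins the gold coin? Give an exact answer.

3/5

Condition on the true location of the gold coin.
If it is in box 1 (prior 1/3): only box 3 is available, probability 1; weight (1/3)·1 = 1/3.
If it is in box 2 (prior 1/3): box 3 is available, opened with probability 2/3; weight (1/3)·(2/3) = 2/9.
If it is in box 3 (prior 1/3): the host opened box 3, so this case is ruled out; weight (1/3)·0 = 0.
The weights sum to 5/9.
So P(the gold coin in box 1 | the host opened box 3) = (1/3) / (5/9) = 3/5.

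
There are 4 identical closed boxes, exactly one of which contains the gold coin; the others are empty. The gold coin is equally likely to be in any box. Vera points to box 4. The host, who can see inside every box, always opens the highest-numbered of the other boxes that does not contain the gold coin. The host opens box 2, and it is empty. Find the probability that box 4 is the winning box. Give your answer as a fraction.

Consider each possible location of the gold coin in turn.
If it is in either of boxes 1 and 4 (prior 1/4 each): the host would have opened box 3 instead, probability 0; weight (1/4)·0 = 0 each.
If it is in box 2 (prior 1/4): the host opened box 2, so this case is ruled out; weight (1/4)·0 = 0.
If it is in box 3 (prior 1/4): box 2 is the highest-numbered option available, probability 1; weight (1/4)·1 = 1/4.
The weights sum to 1/4.
So P(the gold coin in box 4 | the host opened box 2) = 0 / (1/4) = 0.

0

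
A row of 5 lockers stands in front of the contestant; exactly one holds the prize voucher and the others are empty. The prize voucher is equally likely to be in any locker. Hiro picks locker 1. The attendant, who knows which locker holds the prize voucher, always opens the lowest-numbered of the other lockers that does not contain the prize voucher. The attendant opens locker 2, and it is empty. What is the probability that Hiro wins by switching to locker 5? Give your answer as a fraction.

Apply Bayes' rule, conditioning on where the prize voucher actually is.
If it is in any of lockers 1, 3, 4, and 5 (prior 1/5 each): locker 2 is the lowest-numbered option available, probability 1; weight (1/5)·1 = 1/5 each.
If it is in locker 2 (prior 1/5): the attendant opened locker 2, so this case is ruled out; weight (1/5)·0 = 0.
The weights sum to 4/5.
So P(the prize voucher in locker 5 | the attendant opened locker 2) = (1/5) / (4/5) = 1/4.

1/4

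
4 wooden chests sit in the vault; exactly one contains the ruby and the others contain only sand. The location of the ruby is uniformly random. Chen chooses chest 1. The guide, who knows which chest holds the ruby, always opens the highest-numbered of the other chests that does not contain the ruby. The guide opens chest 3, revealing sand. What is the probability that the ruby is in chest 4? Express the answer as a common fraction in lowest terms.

1

Apply Bayes' rule, conditioning on where the ruby actually is.
If it is in either of chests 1 and 2 (prior 1/4 each): the guide would have opened chest 4 instead, probability 0; weight (1/4)·0 = 0 each.
If it is in chest 3 (prior 1/4): the guide opened chest 3, so this case is ruled out; weight (1/4)·0 = 0.
If it is in chest 4 (prior 1/4): chest 3 is the highest-numbered option available, probability 1; weight (1/4)·1 = 1/4.
The weights sum to 1/4.
So P(the ruby in chest 4 | the guide opened chest 3) = (1/4) / (1/4) = 1.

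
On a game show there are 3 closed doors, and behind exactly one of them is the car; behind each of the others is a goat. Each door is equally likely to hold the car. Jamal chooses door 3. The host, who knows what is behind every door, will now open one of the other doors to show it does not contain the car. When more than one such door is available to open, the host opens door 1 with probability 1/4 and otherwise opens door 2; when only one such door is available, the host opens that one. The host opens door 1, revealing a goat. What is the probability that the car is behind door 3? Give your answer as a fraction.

1/5

Apply Bayes' rule, conditioning on where the car actually is.
If it is behind door 1 (prior 1/3): the host opened door 1, so this case is ruled out; weight (1/3)·0 = 0.
If it is behind door 2 (prior 1/3): only door 1 is available, probability 1; weight (1/3)·1 = 1/3.
If it is behind door 3 (prior 1/3): door 1 is available, opened with probability 1/4; weight (1/3)·(1/4) = 1/12.
The weights sum to 5/12.
So P(the car behind door 3 | the host opened door 1) = (1/12) / (5/12) = 1/5.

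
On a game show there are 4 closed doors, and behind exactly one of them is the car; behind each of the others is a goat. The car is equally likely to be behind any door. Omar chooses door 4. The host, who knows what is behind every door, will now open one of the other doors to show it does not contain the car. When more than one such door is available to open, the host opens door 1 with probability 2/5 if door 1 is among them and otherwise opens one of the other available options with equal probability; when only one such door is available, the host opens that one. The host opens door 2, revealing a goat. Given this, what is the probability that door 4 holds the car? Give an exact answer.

3/14

Consider each possible location of the car in turn.
If it is behind door 1 (prior 1/4): door 1 holds the prize so is unavailable; the host chooses uniformly among the 2 others, probability 1/2; weight (1/4)·(1/2) = 1/8.
If it is behind door 2 (prior 1/4): the host opened door 2, so this case is ruled out; weight (1/4)·0 = 0.
If it is behind door 3 (prior 1/4): door 1 is available but not opened, probability 3/5; weight (1/4)·(3/5) = 3/20.
If it is behind door 4 (prior 1/4): door 1 is available but not opened; door 2 gets probability (1 − 2/5)/2 = 3/10; weight (1/4)·(3/10) = 3/40.
The weights sum to 7/20.
So P(the car behind door 4 | the host opened door 2) = (3/40) / (7/20) = 3/14.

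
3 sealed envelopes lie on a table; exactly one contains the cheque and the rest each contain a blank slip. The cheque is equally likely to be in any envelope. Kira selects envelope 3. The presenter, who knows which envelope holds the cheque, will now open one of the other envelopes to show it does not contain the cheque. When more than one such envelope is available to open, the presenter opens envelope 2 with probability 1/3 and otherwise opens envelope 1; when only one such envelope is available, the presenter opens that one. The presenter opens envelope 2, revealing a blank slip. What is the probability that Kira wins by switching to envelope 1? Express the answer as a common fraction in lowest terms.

3/4

Apply Bayes' rule, conditioning on where the cheque actually is.
If it is in envelope 1 (prior 1/3): only envelope 2 is available, probability 1; weight (1/3)·1 = 1/3.
If it is in envelope 2 (prior 1/3): the presenter opened envelope 2, so this case is ruled out; weight (1/3)·0 = 0.
If it is in envelope 3 (prior 1/3): envelope 2 is available, opened with probability 1/3; weight (1/3)·(1/3) = 1/9.
The weights sum to 4/9.
So P(the cheque in envelope 1 | the presenter opened envelope 2) = (1/3) / (4/9) = 3/4.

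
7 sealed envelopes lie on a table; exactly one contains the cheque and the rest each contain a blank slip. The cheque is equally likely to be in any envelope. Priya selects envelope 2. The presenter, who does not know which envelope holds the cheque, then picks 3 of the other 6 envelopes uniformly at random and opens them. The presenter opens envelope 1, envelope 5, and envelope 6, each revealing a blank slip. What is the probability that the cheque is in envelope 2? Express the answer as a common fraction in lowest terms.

1/4

Because the presenter chose which envelopes to open without knowing where the cheque is, the choice is independent of the prize location. Learning that none of the 3 opened envelopes holds the cheque simply rules out those 3 locations and leaves the remaining 4 envelopes still equally likely by symmetry.
So P(the cheque in envelope 2) = 1/4.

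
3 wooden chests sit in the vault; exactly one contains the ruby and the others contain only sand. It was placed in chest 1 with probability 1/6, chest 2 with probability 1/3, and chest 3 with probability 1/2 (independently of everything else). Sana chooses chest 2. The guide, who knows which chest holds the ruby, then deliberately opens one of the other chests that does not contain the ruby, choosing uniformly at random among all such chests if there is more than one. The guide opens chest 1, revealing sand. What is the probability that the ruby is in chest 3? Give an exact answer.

3/4

Apply Bayes' rule, conditioning on where the ruby actually is.
If it is in chest 1 (prior 1/6): the guide opened chest 1, so this case is ruled out; weight (1/6)·0 = 0.
If it is in chest 2 (prior 1/3): the guide has 2 equally likely choices, so probability 1/2; weight (1/3)·(1/2) = 1/6.
If it is in chest 3 (prior 1/2): the guide has no choice, probability 1; weight (1/2)·1 = 1/2.
The weights sum to 2/3.
So P(the ruby in chest 3 | the guide opened chest 1) = (1/2) / (2/3) = 3/4.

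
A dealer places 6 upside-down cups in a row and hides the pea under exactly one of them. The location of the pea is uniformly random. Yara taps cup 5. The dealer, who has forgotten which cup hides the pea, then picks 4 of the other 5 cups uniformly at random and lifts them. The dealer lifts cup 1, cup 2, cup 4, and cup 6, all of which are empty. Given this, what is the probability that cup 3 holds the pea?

1/2

Consider each possible location of the pea in turn.
If it is under any of cups 1, 2, 4, and 6 (prior 1/6 each): that cup was opened and seen not to hold the prize — ruled out; weight (1/6)·0 = 0 each.
If it is under either of cups 3 and 5 (prior 1/6 each): the dealer picks exactly this set with probability 1/5 regardless, and none is the prize; weight (1/6)·(1/5) = 1/30 each.
The weights sum to 1/15.
So P(the pea under cup 3 | the dealer opened cup 1, cup 2, cup 4, and cup 6) = (1/30) / (1/15) = 1/2.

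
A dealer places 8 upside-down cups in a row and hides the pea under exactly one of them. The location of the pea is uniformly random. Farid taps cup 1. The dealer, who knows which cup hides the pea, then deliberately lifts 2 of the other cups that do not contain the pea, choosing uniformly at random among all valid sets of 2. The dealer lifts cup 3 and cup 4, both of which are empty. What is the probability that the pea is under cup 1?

1/8

Condition on the true location of the pea.
If it is under cup 1 (prior 1/8): the dealer has 21 equally likely choices, so probability 1/21; weight (1/8)·(1/21) = 1/168.
If it is under any of cups 2, 5, 6, 7, and 8 (prior 1/8 each): the dealer has 15 equally likely choices, so probability 1/15; weight (1/8)·(1/15) = 1/120 each.
If it is under either of cups 3 and 4 (prior 1/8 each): that cup was opened and seen not to hold the prize — ruled out; weight (1/8)·0 = 0 each.
The weights sum to 1/21.
So P(the pea under cup 1 | the dealer opened cup 3 and cup 4) = (1/168) / (1/21) = 1/8.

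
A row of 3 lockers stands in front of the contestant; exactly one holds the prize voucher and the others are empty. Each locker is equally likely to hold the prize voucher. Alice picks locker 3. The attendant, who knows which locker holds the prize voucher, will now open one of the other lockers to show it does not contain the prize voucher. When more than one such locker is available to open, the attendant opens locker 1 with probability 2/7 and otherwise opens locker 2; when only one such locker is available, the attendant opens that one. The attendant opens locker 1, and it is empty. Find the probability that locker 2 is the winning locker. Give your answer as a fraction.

Condition on the true location of the prize voucher.
If it is in locker 1 (prior 1/3): the attendant opened locker 1, so this case is ruled out; weight (1/3)·0 = 0.
If it is in locker 2 (prior 1/3): only locker 1 is available, probability 1; weight (1/3)·1 = 1/3.
If it is in locker 3 (prior 1/3): locker 1 is available, opened with probability 2/7; weight (1/3)·(2/7) = 2/21.
The weights sum to 3/7.
So P(the prize voucher in locker 2 | the attendant opened locker 1) = (1/3) / (3/7) = 7/9.

7/9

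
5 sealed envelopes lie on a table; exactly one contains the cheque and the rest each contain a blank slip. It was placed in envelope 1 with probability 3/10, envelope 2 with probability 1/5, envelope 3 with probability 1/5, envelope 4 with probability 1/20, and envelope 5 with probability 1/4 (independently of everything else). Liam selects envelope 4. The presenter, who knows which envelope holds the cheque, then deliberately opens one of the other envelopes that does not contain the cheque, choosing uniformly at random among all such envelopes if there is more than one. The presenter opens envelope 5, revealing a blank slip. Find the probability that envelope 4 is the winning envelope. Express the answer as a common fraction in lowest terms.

Apply Bayes' rule, conditioning on where the cheque actually is.
If it is in envelope 1 (prior 3/10): the presenter has 3 equally likely choices, so probability 1/3; weight (3/10)·(1/3) = 1/10.
If it is in either of envelopes 2 and 3 (prior 1/5 each): the presenter has 3 equally likely choices, so probability 1/3; weight (1/5)·(1/3) = 1/15 each.
If it is in envelope 4 (prior 1/20): the presenter has 4 equally likely choices, so probability 1/4; weight (1/20)·(1/4) = 1/80.
If it is in envelope 5 (prior 1/4): the presenter opened envelope 5, so this case is ruled out; weight (1/4)·0 = 0.
The weights sum to 59/240.
So P(the cheque in envelope 4 | the presenter opened envelope 5) = (1/80) / (59/240) = 3/59.

3/59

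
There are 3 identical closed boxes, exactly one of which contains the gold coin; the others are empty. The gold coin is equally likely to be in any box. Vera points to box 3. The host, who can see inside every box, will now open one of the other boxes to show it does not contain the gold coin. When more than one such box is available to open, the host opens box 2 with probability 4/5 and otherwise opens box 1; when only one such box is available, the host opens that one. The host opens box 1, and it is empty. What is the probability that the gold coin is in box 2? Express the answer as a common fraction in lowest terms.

Apply Bayes' rule, conditioning on where the gold coin actually is.
If it is in box 1 (prior 1/3): the host opened box 1, so this case is ruled out; weight (1/3)·0 = 0.
If it is in box 2 (prior 1/3): only box 1 is available, probability 1; weight (1/3)·1 = 1/3.
If it is in box 3 (prior 1/3): box 2 is available but not opened, probability 1/5; weight (1/3)·(1/5) = 1/15.
The weights sum to 2/5.
So P(the gold coin in box 2 | the host opened box 1) = (1/3) / (2/5) = 5/6.

5/6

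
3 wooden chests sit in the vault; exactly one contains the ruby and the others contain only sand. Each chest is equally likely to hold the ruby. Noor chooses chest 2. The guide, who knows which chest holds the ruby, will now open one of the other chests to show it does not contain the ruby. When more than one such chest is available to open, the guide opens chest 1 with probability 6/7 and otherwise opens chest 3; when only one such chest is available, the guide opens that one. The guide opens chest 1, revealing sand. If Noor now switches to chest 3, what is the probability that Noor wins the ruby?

Apply Bayes' rule, conditioning on where the ruby actually is.
If it is in chest 1 (prior 1/3): the guide opened chest 1, so this case is ruled out; weight (1/3)·0 = 0.
If it is in chest 2 (prior 1/3): chest 1 is available, opened with probability 6/7; weight (1/3)·(6/7) = 2/7.
If it is in chest 3 (prior 1/3): only chest 1 is available, probability 1; weight (1/3)·1 = 1/3.
The weights sum to 13/21.
So P(the ruby in chest 3 | the guide opened chest 1) = (1/3) / (13/21) = 7/13.

7/13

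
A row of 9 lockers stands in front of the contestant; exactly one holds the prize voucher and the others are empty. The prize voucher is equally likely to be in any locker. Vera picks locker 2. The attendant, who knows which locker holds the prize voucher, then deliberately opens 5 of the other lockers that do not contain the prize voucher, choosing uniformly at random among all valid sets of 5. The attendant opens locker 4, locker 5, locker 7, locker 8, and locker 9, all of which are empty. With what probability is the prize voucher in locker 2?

Consider each possible location of the prize voucher in turn.
If it is in any of lockers 1, 3, and 6 (prior 1/9 each): the attendant has 21 equally likely choices, so probability 1/21; weight (1/9)·(1/21) = 1/189 each.
If it is in locker 2 (prior 1/9): the attendant has 56 equally likely choices, so probability 1/56; weight (1/9)·(1/56) = 1/504.
If it is in any of lockers 4, 5, 7, 8, and 9 (prior 1/9 each): that locker was opened and seen not to hold the prize — ruled out; weight (1/9)·0 = 0 each.
The weights sum to 1/56.
So P(the prize voucher in locker 2 | the attendant opened locker 4, locker 5, locker 7, locker 8, and locker 9) = (1/504) / (1/56) = 1/9.

1/9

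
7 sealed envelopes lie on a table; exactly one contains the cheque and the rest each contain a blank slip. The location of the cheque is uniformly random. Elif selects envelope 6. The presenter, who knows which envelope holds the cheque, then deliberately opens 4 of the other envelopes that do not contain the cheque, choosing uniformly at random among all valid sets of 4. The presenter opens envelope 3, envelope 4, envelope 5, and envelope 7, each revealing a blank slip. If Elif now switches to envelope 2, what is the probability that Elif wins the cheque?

Apply Bayes' rule, conditioning on where the cheque actually is.
If it is in either of envelopes 1 and 2 (prior 1/7 each): the presenter has 5 equally likely choices, so probability 1/5; weight (1/7)·(1/5) = 1/35 each.
If it is in any of envelopes 3, 4, 5, and 7 (prior 1/7 each): that envelope was opened and seen not to hold the prize — ruled out; weight (1/7)·0 = 0 each.
If it is in envelope 6 (prior 1/7): the presenter has 15 equally likely choices, so probability 1/15; weight (1/7)·(1/15) = 1/105.
The weights sum to 1/15.
So P(the cheque in envelope 2 | the presenter opened envelope 3, envelope 4, envelope 5, and envelope 7) = (1/35) / (1/15) = 3/7.

3/7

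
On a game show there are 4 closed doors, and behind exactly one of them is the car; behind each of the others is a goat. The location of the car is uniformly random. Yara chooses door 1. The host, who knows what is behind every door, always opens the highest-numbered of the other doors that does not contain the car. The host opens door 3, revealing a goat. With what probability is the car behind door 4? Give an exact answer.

Apply Bayes' rule, conditioning on where the car actually is.
If it is behind either of doors 1 and 2 (prior 1/4 each): the host would have opened door 4 instead, probability 0; weight (1/4)·0 = 0 each.
If it is behind door 3 (prior 1/4): the host opened door 3, so this case is ruled out; weight (1/4)·0 = 0.
If it is behind door 4 (prior 1/4): door 3 is the highest-numbered option available, probability 1; weight (1/4)·1 = 1/4.
The weights sum to 1/4.
So P(the car behind door 4 | the host opened door 3) = (1/4) / (1/4) = 1.

1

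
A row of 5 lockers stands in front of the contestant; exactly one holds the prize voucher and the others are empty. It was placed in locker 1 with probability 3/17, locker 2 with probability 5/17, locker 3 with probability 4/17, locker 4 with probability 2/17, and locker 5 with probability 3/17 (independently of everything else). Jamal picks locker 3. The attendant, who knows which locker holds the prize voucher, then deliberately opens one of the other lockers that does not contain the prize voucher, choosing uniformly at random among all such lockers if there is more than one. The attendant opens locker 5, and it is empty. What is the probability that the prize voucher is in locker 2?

Condition on the true location of the prize voucher.
If it is in locker 1 (prior 3/17): the attendant has 3 equally likely choices, so probability 1/3; weight (3/17)·(1/3) = 1/17.
If it is in locker 2 (prior 5/17): the attendant has 3 equally likely choices, so probability 1/3; weight (5/17)·(1/3) = 5/51.
If it is in locker 3 (prior 4/17): the attendant has 4 equally likely choices, so probability 1/4; weight (4/17)·(1/4) = 1/17.
If it is in locker 4 (prior 2/17): the attendant has 3 equally likely choices, so probability 1/3; weight (2/17)·(1/3) = 2/51.
If it is in locker 5 (prior 3/17): the attendant opened locker 5, so this case is ruled out; weight (3/17)·0 = 0.
The weights sum to 13/51.
So P(the prize voucher in locker 2 | the attendant opened locker 5) = (5/51) / (13/51) = 5/13.

5/13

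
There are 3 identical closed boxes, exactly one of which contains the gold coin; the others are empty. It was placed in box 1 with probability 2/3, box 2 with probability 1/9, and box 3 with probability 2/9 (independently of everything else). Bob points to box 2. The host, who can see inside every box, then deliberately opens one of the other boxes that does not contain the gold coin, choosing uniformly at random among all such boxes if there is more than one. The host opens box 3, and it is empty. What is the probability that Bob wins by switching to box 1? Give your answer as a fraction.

Apply Bayes' rule, conditioning on where the gold coin actually is.
If it is in box 1 (prior 2/3): the host has no choice, probability 1; weight (2/3)·1 = 2/3.
If it is in box 2 (prior 1/9): the host has 2 equally likely choices, so probability 1/2; weight (1/9)·(1/2) = 1/18.
If it is in box 3 (prior 2/9): the host opened box 3, so this case is ruled out; weight (2/9)·0 = 0.
The weights sum to 13/18.
So P(the gold coin in box 1 | the host opened box 3) = (2/3) / (13/18) = 12/13.

12/13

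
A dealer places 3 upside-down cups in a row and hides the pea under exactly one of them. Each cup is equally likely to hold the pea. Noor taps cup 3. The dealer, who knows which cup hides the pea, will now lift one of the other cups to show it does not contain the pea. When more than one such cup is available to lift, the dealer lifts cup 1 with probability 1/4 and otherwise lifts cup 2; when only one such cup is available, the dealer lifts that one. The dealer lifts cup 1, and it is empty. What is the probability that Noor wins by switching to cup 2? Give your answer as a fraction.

4/5

Consider each possible location of the pea in turn.
If it is under cup 1 (prior 1/3): the dealer opened cup 1, so this case is ruled out; weight (1/3)·0 = 0.
If it is under cup 2 (prior 1/3): only cup 1 is available, probability 1; weight (1/3)·1 = 1/3.
If it is under cup 3 (prior 1/3): cup 1 is available, opened with probability 1/4; weight (1/3)·(1/4) = 1/12.
The weights sum to 5/12.
So P(the pea under cup 2 | the dealer opened cup 1) = (1/3) / (5/12) = 4/5.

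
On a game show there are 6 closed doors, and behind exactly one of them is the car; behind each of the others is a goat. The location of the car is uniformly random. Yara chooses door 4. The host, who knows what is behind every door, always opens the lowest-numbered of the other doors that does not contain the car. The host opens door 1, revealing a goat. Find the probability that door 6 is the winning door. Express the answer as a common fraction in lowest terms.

1/5

Apply Bayes' rule, conditioning on where the car actually is.
If it is behind door 1 (prior 1/6): the host opened door 1, so this case is ruled out; weight (1/6)·0 = 0.
If it is behind any of doors 2, 3, 4, 5, and 6 (prior 1/6 each): door 1 is the lowest-numbered option available, probability 1; weight (1/6)·1 = 1/6 each.
The weights sum to 5/6.
So P(the car behind door 6 | the host opened door 1) = (1/6) / (5/6) = 1/5.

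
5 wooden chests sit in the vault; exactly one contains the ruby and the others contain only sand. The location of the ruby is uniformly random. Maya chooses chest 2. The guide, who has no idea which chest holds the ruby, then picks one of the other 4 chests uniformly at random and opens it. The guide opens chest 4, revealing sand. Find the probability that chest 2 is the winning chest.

1/4

Apply Bayes' rule, conditioning on where the ruby actually is.
If it is in any of chests 1, 2, 3, and 5 (prior 1/5 each): the guide picks chest 4 with probability 1/4 regardless, and it is not the prize; weight (1/5)·(1/4) = 1/20 each.
If it is in chest 4 (prior 1/5): the guide opened chest 4, so this case is ruled out; weight (1/5)·0 = 0.
The weights sum to 1/5.
So P(the ruby in chest 2 | the guide opened chest 4) = (1/20) / (1/5) = 1/4.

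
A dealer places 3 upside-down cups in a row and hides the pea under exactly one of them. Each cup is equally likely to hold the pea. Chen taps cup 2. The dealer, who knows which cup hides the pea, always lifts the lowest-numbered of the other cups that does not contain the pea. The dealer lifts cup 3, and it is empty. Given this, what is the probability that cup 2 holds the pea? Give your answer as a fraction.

Apply Bayes' rule, conditioning on where the pea actually is.
If it is under cup 1 (prior 1/3): cup 3 is the lowest-numbered option available, probability 1; weight (1/3)·1 = 1/3.
If it is under cup 2 (prior 1/3): the dealer would have opened cup 1 instead, probability 0; weight (1/3)·0 = 0.
If it is under cup 3 (prior 1/3): the dealer opened cup 3, so this case is ruled out; weight (1/3)·0 = 0.
The weights sum to 1/3.
So P(the pea under cup 2 | the dealer opened cup 3) = 0 / (1/3) = 0.

0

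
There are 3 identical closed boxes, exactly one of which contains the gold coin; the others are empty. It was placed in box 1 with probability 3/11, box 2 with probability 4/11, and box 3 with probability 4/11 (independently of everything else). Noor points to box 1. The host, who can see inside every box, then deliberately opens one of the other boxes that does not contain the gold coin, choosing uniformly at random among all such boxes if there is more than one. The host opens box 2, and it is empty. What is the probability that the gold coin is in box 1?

Condition on the true location of the gold coin.
If it is in box 1 (prior 3/11): the host has 2 equally likely choices, so probability 1/2; weight (3/11)·(1/2) = 3/22.
If it is in box 2 (prior 4/11): the host opened box 2, so this case is ruled out; weight (4/11)·0 = 0.
If it is in box 3 (prior 4/11): the host has no choice, probability 1; weight (4/11)·1 = 4/11.
The weights sum to 1/2.
So P(the gold coin in box 1 | the host opened box 2) = (3/22) / (1/2) = 3/11.

3/11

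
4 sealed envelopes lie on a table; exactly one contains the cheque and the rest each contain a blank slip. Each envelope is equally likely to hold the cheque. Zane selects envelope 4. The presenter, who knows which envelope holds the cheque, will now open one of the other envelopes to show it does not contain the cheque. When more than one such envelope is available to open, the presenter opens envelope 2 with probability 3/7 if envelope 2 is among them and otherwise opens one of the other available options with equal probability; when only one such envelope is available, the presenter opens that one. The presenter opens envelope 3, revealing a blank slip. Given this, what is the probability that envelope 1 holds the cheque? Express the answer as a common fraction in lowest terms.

8/19

Apply Bayes' rule, conditioning on where the cheque actually is.
If it is in envelope 1 (prior 1/4): envelope 2 is available but not opened, probability 4/7; weight (1/4)·(4/7) = 1/7.
If it is in envelope 2 (prior 1/4): envelope 2 holds the prize so is unavailable; the presenter chooses uniformly among the 2 others, probability 1/2; weight (1/4)·(1/2) = 1/8.
If it is in envelope 3 (prior 1/4): the presenter opened envelope 3, so this case is ruled out; weight (1/4)·0 = 0.
If it is in envelope 4 (prior 1/4): envelope 2 is available but not opened; envelope 3 gets probability (1 − 3/7)/2 = 2/7; weight (1/4)·(2/7) = 1/14.
The weights sum to 19/56.
So P(the cheque in envelope 1 | the presenter opened envelope 3) = (1/7) / (19/56) = 8/19.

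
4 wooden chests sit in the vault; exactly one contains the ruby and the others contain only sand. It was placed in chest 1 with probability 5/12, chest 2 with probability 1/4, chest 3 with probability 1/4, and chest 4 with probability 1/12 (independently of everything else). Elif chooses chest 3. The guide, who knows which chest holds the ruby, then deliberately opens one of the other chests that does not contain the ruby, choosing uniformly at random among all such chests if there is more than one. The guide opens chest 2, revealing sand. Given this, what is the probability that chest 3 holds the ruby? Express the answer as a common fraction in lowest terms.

1/4

Consider each possible location of the ruby in turn.
If it is in chest 1 (prior 5/12): the guide has 2 equally likely choices, so probability 1/2; weight (5/12)·(1/2) = 5/24.
If it is in chest 2 (prior 1/4): the guide opened chest 2, so this case is ruled out; weight (1/4)·0 = 0.
If it is in chest 3 (prior 1/4): the guide has 3 equally likely choices, so probability 1/3; weight (1/4)·(1/3) = 1/12.
If it is in chest 4 (prior 1/12): the guide has 2 equally likely choices, so probability 1/2; weight (1/12)·(1/2) = 1/24.
The weights sum to 1/3.
So P(the ruby in chest 3 | the guide opened chest 2) = (1/12) / (1/3) = 1/4.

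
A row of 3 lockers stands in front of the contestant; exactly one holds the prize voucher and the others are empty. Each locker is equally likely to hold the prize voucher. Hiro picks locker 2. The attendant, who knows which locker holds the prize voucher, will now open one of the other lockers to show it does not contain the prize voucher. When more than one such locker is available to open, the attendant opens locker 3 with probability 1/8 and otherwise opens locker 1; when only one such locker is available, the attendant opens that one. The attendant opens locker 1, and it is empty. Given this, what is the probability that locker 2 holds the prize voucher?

7/15

Consider each possible location of the prize voucher in turn.
If it is in locker 1 (prior 1/3): the attendant opened locker 1, so this case is ruled out; weight (1/3)·0 = 0.
If it is in locker 2 (prior 1/3): locker 3 is available but not opened, probability 7/8; weight (1/3)·(7/8) = 7/24.
If it is in locker 3 (prior 1/3): only locker 1 is available, probability 1; weight (1/3)·1 = 1/3.
The weights sum to 5/8.
So P(the prize voucher in locker 2 | the attendant opened locker 1) = (7/24) / (5/8) = 7/15.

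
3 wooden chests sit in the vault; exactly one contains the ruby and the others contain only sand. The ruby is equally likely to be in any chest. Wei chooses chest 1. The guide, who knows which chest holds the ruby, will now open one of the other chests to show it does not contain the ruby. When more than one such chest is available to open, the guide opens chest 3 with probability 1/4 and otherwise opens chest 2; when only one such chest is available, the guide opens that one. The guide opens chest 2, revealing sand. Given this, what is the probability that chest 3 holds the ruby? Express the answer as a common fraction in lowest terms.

Condition on the true location of the ruby.
If it is in chest 1 (prior 1/3): chest 3 is available but not opened, probability 3/4; weight (1/3)·(3/4) = 1/4.
If it is in chest 2 (prior 1/3): the guide opened chest 2, so this case is ruled out; weight (1/3)·0 = 0.
If it is in chest 3 (prior 1/3): only chest 2 is available, probability 1; weight (1/3)·1 = 1/3.
The weights sum to 7/12.
So P(the ruby in chest 3 | the guide opened chest 2) = (1/3) / (7/12) = 4/7.

4/7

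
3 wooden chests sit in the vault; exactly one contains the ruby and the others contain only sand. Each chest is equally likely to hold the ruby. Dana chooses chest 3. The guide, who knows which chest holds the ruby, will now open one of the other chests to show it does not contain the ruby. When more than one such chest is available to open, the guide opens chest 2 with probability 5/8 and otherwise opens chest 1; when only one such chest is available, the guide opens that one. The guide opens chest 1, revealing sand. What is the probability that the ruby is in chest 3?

Condition on the true location of the ruby.
If it is in chest 1 (prior 1/3): the guide opened chest 1, so this case is ruled out; weight (1/3)·0 = 0.
If it is in chest 2 (prior 1/3): only chest 1 is available, probability 1; weight (1/3)·1 = 1/3.
If it is in chest 3 (prior 1/3): chest 2 is available but not opened, probability 3/8; weight (1/3)·(3/8) = 1/8.
The weights sum to 11/24.
So P(the ruby in chest 3 | the guide opened chest 1) = (1/8) / (11/24) = 3/11.

3/11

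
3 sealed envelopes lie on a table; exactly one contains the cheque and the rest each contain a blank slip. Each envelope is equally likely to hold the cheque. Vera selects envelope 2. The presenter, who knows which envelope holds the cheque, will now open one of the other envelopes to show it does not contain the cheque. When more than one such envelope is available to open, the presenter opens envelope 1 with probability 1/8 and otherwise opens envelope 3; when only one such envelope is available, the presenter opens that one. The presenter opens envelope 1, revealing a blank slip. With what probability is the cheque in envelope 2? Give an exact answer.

Consider each possible location of the cheque in turn.
If it is in envelope 1 (prior 1/3): the presenter opened envelope 1, so this case is ruled out; weight (1/3)·0 = 0.
If it is in envelope 2 (prior 1/3): envelope 1 is available, opened with probability 1/8; weight (1/3)·(1/8) = 1/24.
If it is in envelope 3 (prior 1/3): only envelope 1 is available, probability 1; weight (1/3)·1 = 1/3.
The weights sum to 3/8.
So P(the cheque in envelope 2 | the presenter opened envelope 1) = (1/24) / (3/8) = 1/9.

1/9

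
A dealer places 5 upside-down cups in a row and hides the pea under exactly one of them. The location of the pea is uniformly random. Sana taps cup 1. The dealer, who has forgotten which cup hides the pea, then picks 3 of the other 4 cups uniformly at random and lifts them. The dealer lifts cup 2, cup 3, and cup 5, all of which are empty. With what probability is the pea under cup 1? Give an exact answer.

Because the dealer chose which cups to lift without knowing where the pea is, the choice is independent of the prize location. Learning that none of the 3 opened cups holds the pea simply rules out those 3 locations and leaves the remaining 2 cups still equally likely by symmetry.
So P(the pea under cup 1) = 1/2.

1/2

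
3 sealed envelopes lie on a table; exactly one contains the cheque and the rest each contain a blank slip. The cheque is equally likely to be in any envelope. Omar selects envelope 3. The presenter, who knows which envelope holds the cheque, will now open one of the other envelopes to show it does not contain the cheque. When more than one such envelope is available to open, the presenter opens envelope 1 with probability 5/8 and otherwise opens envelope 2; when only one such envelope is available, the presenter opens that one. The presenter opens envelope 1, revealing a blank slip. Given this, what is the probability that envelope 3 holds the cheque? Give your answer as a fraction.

Apply Bayes' rule, conditioning on where the cheque actually is.
If it is in envelope 1 (prior 1/3): the presenter opened envelope 1, so this case is ruled out; weight (1/3)·0 = 0.
If it is in envelope 2 (prior 1/3): only envelope 1 is available, probability 1; weight (1/3)·1 = 1/3.
If it is in envelope 3 (prior 1/3): envelope 1 is available, opened with probability 5/8; weight (1/3)·(5/8) = 5/24.
The weights sum to 13/24.
So P(the cheque in envelope 3 | the presenter opened envelope 1) = (5/24) / (13/24) = 5/13.

5/13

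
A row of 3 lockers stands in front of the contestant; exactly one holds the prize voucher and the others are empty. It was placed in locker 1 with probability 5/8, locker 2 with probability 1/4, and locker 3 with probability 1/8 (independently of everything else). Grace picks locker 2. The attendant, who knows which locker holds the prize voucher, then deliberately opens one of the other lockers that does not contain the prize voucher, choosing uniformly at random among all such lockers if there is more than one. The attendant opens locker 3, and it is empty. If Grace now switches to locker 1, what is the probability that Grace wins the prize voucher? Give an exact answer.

Condition on the true location of the prize voucher.
If it is in locker 1 (prior 5/8): the attendant has no choice, probability 1; weight (5/8)·1 = 5/8.
If it is in locker 2 (prior 1/4): the attendant has 2 equally likely choices, so probability 1/2; weight (1/4)·(1/2) = 1/8.
If it is in locker 3 (prior 1/8): the attendant opened locker 3, so this case is ruled out; weight (1/8)·0 = 0.
The weights sum to 3/4.
So P(the prize voucher in locker 1 | the attendant opened locker 3) = (5/8) / (3/4) = 5/6.

5/6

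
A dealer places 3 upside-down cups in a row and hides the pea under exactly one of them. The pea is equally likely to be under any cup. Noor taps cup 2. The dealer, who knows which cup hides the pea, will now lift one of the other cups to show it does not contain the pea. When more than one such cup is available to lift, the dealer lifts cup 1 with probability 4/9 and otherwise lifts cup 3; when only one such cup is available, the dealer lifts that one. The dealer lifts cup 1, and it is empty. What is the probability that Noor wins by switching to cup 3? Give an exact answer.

9/13

Condition on the true location of the pea.
If it is under cup 1 (prior 1/3): the dealer opened cup 1, so this case is ruled out; weight (1/3)·0 = 0.
If it is under cup 2 (prior 1/3): cup 1 is available, opened with probability 4/9; weight (1/3)·(4/9) = 4/27.
If it is under cup 3 (prior 1/3): only cup 1 is available, probability 1; weight (1/3)·1 = 1/3.
The weights sum to 13/27.
So P(the pea under cup 3 | the dealer opened cup 1) = (1/3) / (13/27) = 9/13.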